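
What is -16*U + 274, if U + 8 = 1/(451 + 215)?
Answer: 133858/333 ≈ 401.98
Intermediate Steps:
U = -5327/666 (U = -8 + 1/(451 + 215) = -8 + 1/666 = -5327/666 ≈ -7.9985)
-16*U + 274 = -16*(-5327/666) + 274 = 42616/333 + 274 = 133858/333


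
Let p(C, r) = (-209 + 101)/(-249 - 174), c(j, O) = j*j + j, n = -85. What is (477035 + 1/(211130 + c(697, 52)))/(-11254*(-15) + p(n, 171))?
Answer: 5213816365089/1845033743384 ≈ 2.8259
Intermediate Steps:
c(j, O) = j + j**2 (c(j, O) = j**2 + j = j + j**2)
p(C, r) = 12/47 (p(C, r) = -108/(-423) = -108*(-1/423) = 12/47)
(477035 + 1/(211130 + c(697, 52)))/(-11254*(-15) + p(n, 171)) = (477035 + 1/(211130 + 697*(1 + 697)))/(-11254*(-15) + 12/47) = (477035 + 1/(211130 + 697*698))/(168810 + 12/47) = (477035 + 1/(211130 + 486506))/(7934082/47) = (477035 + 1/697636)*(47/7934082) = (332796789261/697636)*(47/7934082) = 5213816365089/1845033743384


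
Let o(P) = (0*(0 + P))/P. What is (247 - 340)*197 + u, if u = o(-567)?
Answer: -18321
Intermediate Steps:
o(P) = 0 (o(P) = (0*P)/P = 0/P = 0)
u = 0
(247 - 340)*197 + u = (247 - 340)*197 + 0 = -93*197 + 0 = -18321 + 0 = -18321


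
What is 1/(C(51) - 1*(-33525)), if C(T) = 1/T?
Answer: 51/1709776 ≈ 2.9828e-5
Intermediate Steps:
1/(C(51) - 1*(-33525)) = 1/(1/51 - 1*(-33525)) = 1/(1/51 + 33525) = 1/(1709776/51) = 51/1709776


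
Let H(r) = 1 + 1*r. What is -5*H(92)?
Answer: -465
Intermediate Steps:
H(r) = 1 + r
-5*H(92) = -5*(1 + 92) = -5*93 = -465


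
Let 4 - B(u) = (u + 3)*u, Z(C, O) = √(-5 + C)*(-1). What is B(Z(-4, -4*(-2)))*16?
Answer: 208 + 144*I ≈ 208.0 + 144.0*I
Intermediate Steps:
Z(C, O) = -√(-5 + C)
B(u) = 4 - u*(3 + u) (B(u) = 4 - (u + 3)*u = 4 - (3 + u)*u = 4 - u*(3 + u))
B(Z(-4, -4*(-2)))*16 = (4 - (-√(-5 - 4))² - (-3)*√(-5 - 4))*16 = (4 - (-√(-9))² - (-3)*√(-9))*16 = (4 - (-3*I)² - (-3)*3*I)*16 = (4 - (-3*I)² - (-9)*I)*16 = (4 - 1*(-9) + 9*I)*16 = (4 + 9 + 9*I)*16 = (13 + 9*I)*16 = 208 + 144*I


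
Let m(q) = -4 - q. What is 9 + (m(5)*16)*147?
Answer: -21159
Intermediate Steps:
9 + (m(5)*16)*147 = 9 + ((-4 - 1*5)*16)*147 = 9 + ((-4 - 5)*16)*147 = 9 - 9*16*147 = 9 - 144*147 = 9 - 21168 = -21159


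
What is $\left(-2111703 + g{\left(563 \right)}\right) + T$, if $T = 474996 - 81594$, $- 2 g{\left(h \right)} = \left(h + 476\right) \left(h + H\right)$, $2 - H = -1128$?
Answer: $- \frac{5195629}{2} \approx -2.5978 \cdot 10^{6}$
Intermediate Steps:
$H = 1130$ ($H = 2 - -1128 = 2 + 1128 = 1130$)
$g{\left(h \right)} = - \frac{\left(476 + h\right) \left(1130 + h\right)}{2}$ ($g{\left(h \right)} = - \frac{\left(h + 476\right) \left(h + 1130\right)}{2} = - \frac{\left(476 + h\right) \left(1130 + h\right)}{2}$)
$T = 393402$ ($T = 474996 - 81594 = 393402$)
$\left(-2111703 + g{\left(563 \right)}\right) + T = \left(-2111703 - \left(721029 + \frac{316969}{2}\right)\right) + 393402 = \left(-2111703 - \frac{1759027}{2}\right) + 393402 = - \frac{5982433}{2} + 393402 = - \frac{5195629}{2}$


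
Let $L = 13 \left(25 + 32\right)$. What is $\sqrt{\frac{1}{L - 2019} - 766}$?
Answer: $\frac{i \sqrt{139010758}}{426} \approx 27.677 i$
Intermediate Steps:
$L = 741$ ($L = 13 \cdot 57 = 741$)
$\sqrt{\frac{1}{L - 2019} - 766} = \sqrt{\frac{1}{741 - 2019} - 766} = \sqrt{\frac{1}{-1278} - 766} = \sqrt{- \frac{1}{1278} - 766} = \sqrt{- \frac{978949}{1278}} = \frac{i \sqrt{139010758}}{426}$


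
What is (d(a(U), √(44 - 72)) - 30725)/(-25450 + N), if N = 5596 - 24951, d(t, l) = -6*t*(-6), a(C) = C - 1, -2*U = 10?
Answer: 30941/44805 ≈ 0.69057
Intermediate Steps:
U = -5 (U = -½*10 = -5)
a(C) = -1 + C
d(t, l) = 36*t
N = -19355
(d(a(U), √(44 - 72)) - 30725)/(-25450 + N) = (36*(-1 - 5) - 30725)/(-25450 - 19355) = (36*(-6) - 30725)/(-44805) = (-216 - 30725)*(-1/44805) = -30941*(-1/44805) = 30941/44805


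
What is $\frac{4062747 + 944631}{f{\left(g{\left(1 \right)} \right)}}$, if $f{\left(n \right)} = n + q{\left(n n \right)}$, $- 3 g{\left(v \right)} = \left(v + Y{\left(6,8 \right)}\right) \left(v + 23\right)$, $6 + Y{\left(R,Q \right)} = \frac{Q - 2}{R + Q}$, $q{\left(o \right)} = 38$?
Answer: $\frac{5841941}{87} \approx 67149.0$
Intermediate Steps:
$Y{\left(R,Q \right)} = -6 + \frac{-2 + Q}{Q + R}$ ($Y{\left(R,Q \right)} = -6 + \frac{Q - 2}{R + Q} = -6 + \frac{-2 + Q}{Q + R}$)
$g{\left(v \right)} = - \frac{\left(23 + v\right) \left(- \frac{39}{7} + v\right)}{3}$ ($g{\left(v \right)} = - \frac{\left(v + \frac{-2 - 36 - 40}{8 + 6}\right) \left(v + 23\right)}{3} = - \frac{\left(v + \frac{-2 - 36 - 40}{14}\right) \left(23 + v\right)}{3} = - \frac{\left(v + \frac{1}{14} \left(-78\right)\right) \left(23 + v\right)}{3} = - \frac{\left(v - \frac{39}{7}\right) \left(23 + v\right)}{3} = - \frac{\left(- \frac{39}{7} + v\right) \left(23 + v\right)}{3} = - \frac{\left(23 + v\right) \left(- \frac{39}{7} + v\right)}{3}$)
$f{\left(n \right)} = 38 + n$ ($f{\left(n \right)} = n + 38 = 38 + n$)
$\frac{4062747 + 944631}{f{\left(g{\left(1 \right)} \right)}} = \frac{4062747 + 944631}{38 - \left(- \frac{775}{21} + \frac{1}{3}\right)} = \frac{5007378}{38 - - \frac{256}{7}} = \frac{5007378}{38 + \frac{256}{7}} = \frac{5007378}{\frac{522}{7}} = 5007378 \cdot \frac{7}{522} = \frac{5841941}{87}$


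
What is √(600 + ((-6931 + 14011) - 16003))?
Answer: I*√8323 ≈ 91.23*I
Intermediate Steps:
√(600 + ((-6931 + 14011) - 16003)) = √(600 + (7080 - 16003)) = √(600 - 8923) = √(-8323) = I*√8323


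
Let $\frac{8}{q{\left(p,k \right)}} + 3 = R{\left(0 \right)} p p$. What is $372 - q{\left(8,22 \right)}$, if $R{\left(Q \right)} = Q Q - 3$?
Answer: $\frac{72548}{195} \approx 372.04$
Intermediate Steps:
$R{\left(Q \right)} = -3 + Q^{2}$ ($R{\left(Q \right)} = Q^{2} - 3 = -3 + Q^{2}$)
$q{\left(p,k \right)} = \frac{8}{-3 - 3 p^{2}}$ ($q{\left(p,k \right)} = \frac{8}{-3 + \left(-3 + 0^{2}\right) p p} = \frac{8}{-3 + \left(-3 + 0\right) p p} = \frac{8}{-3 + - 3 p p} = \frac{8}{-3 - 3 p^{2}}$)
$372 - q{\left(8,22 \right)} = 372 - - \frac{8}{3 + 3 \cdot 8^{2}} = 372 - - \frac{8}{3 + 3 \cdot 64} = 372 - - \frac{8}{3 + 192} = 372 - - \frac{8}{195} = 372 + \frac{8}{195} = \frac{72548}{195}$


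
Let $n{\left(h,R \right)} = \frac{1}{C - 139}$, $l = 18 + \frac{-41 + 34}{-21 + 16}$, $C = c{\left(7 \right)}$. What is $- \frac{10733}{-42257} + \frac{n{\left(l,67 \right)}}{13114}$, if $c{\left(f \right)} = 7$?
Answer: $\frac{18579295927}{73148895336} \approx 0.25399$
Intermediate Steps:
$C = 7$
$l = \frac{97}{5}$ ($l = 18 - \frac{7}{-5} = 18 - - \frac{7}{5} = 18 + \frac{7}{5} = \frac{97}{5} \approx 19.4$)
$n{\left(h,R \right)} = - \frac{1}{132}$ ($n{\left(h,R \right)} = \frac{1}{7 - 139} = \frac{1}{-132} = - \frac{1}{132}$)
$- \frac{10733}{-42257} + \frac{n{\left(l,67 \right)}}{13114} = - \frac{10733}{-42257} - \frac{1}{132 \cdot 13114} = \left(-10733\right) \left(- \frac{1}{42257}\right) - \frac{1}{1731048} = \frac{10733}{42257} - \frac{1}{1731048} = \frac{18579295927}{73148895336}$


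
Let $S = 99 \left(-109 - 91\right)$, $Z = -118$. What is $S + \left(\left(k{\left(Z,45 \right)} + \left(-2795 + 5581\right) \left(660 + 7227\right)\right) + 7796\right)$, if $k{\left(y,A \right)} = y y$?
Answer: $21975102$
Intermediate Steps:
$k{\left(y,A \right)} = y^{2}$
$S = -19800$ ($S = 99 \left(-200\right) = -19800$)
$S + \left(\left(k{\left(Z,45 \right)} + \left(-2795 + 5581\right) \left(660 + 7227\right)\right) + 7796\right) = -19800 + \left(\left(\left(-118\right)^{2} + \left(-2795 + 5581\right) \left(660 + 7227\right)\right) + 7796\right) = -19800 + \left(\left(13924 + 2786 \cdot 7887\right) + 7796\right) = -19800 + \left(\left(13924 + 21973182\right) + 7796\right) = -19800 + \left(21987106 + 7796\right) = -19800 + 21994902 = 21975102$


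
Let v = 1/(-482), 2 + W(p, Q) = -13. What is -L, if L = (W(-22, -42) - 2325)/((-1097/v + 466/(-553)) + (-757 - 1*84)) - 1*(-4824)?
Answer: -108330398964/22456571 ≈ -4824.0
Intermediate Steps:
W(p, Q) = -15 (W(p, Q) = -2 - 13 = -15)
v = -1/482 ≈ -0.0020747
L = 108330398964/22456571 (L = (-15 - 2325)/((-1097/(-1/482) + 466/(-553)) + (-757 - 1*84)) - 1*(-4824) = -2340/((-1097*(-482) + 466*(-1/553)) + (-757 - 84)) + 4824 = -2340/((528754 - 466/553) - 841) + 4824 = -2340/(292400496/553 - 841) + 4824 = -2340/291935423/553 + 4824 = -2340*553/291935423 + 4824 = -99540/22456571 + 4824 = 108330398964/22456571 ≈ 4824.0)
-L = -1*108330398964/22456571 = -108330398964/22456571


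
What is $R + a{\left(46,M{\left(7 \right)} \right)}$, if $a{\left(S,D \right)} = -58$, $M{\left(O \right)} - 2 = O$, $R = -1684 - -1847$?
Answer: $105$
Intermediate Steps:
$R = 163$ ($R = -1684 + 1847 = 163$)
$M{\left(O \right)} = 2 + O$
$R + a{\left(46,M{\left(7 \right)} \right)} = 163 - 58 = 105$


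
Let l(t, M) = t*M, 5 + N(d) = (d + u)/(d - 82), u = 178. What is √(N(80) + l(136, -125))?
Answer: I*√17134 ≈ 130.9*I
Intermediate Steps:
N(d) = -5 + (178 + d)/(-82 + d) (N(d) = -5 + (d + 178)/(d - 82) = -5 + (178 + d)/(-82 + d))
l(t, M) = M*t
√(N(80) + l(136, -125)) = √(4*(147 - 1*80)/(-82 + 80) - 125*136) = √(4*(147 - 80)/(-2) - 17000) = √(4*(-½)*67 - 17000) = √(-134 - 17000) = √(-17134) = I*√17134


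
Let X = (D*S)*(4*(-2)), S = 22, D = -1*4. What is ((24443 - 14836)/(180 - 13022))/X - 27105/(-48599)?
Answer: 244583126047/439372284032 ≈ 0.55666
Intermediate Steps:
D = -4
X = 704 (X = (-4*22)*(4*(-2)) = -88*(-8) = 704)
((24443 - 14836)/(180 - 13022))/X - 27105/(-48599) = ((24443 - 14836)/(180 - 13022))/704 - 27105/(-48599) = (9607/(-12842))*(1/704) - 27105*(-1/48599) = (9607*(-1/12842))*(1/704) + 27105/48599 = -9607/12842*1/704 + 27105/48599 = -9607/9040768 + 27105/48599 = 244583126047/439372284032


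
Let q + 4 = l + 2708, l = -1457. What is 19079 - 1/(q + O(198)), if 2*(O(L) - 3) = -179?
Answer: 44282357/2321 ≈ 19079.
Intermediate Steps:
O(L) = -173/2 (O(L) = 3 + (½)*(-179) = 3 - 179/2 = -173/2)
q = 1247 (q = -4 + (-1457 + 2708) = -4 + 1251 = 1247)
19079 - 1/(q + O(198)) = 19079 - 1/(1247 - 173/2) = 19079 - 1/2321/2 = 19079 - 1*2/2321 = 19079 - 2/2321 = 44282357/2321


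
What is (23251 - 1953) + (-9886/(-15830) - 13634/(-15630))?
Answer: 52699832686/2474229 ≈ 21300.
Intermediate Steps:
(23251 - 1953) + (-9886/(-15830) - 13634/(-15630)) = 21298 + (-9886*(-1/15830) - 13634*(-1/15630)) = 21298 + (4943/7915 + 6817/7815) = 21298 + 3703444/2474229 = 52699832686/2474229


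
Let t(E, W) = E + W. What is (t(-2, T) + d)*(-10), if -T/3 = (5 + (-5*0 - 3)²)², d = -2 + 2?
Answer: 5900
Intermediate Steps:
d = 0
T = -588 (T = -3*(5 + (-5*0 - 3)²)² = -3*(5 + (0 - 3)²)² = -3*(5 + (-3)²)² = -3*(5 + 9)² = -3*14² = -3*196 = -588)
(t(-2, T) + d)*(-10) = ((-2 - 588) + 0)*(-10) = (-590 + 0)*(-10) = -590*(-10) = 5900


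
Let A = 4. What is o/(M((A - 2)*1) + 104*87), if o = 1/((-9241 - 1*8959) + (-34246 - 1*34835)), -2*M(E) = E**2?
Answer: -1/789543926 ≈ -1.2666e-9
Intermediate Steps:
M(E) = -E**2/2
o = -1/87281 (o = 1/((-9241 - 8959) + (-34246 - 34835)) = 1/(-18200 - 69081) = 1/(-87281) = -1/87281 ≈ -1.1457e-5)
o/(M((A - 2)*1) + 104*87) = -1/(87281*(-(4 - 2)**2/2 + 104*87)) = -1/(87281*(-(2*1)**2/2 + 9048)) = -1/(87281*(-1/2*2**2 + 9048)) = -1/(87281*(-1/2*4 + 9048)) = -1/(87281*(-2 + 9048)) = -1/87281/9046 = -1/87281*1/9046 = -1/789543926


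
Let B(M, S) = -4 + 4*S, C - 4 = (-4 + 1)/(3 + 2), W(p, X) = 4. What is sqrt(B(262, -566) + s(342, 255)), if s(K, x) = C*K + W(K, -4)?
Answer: I*sqrt(27530)/5 ≈ 33.184*I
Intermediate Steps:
C = 17/5 (C = 4 + (-4 + 1)/(3 + 2) = 4 - 3/5 = 17/5 ≈ 3.4000)
s(K, x) = 4 + 17*K/5 (s(K, x) = 17*K/5 + 4 = 4 + 17*K/5)
sqrt(B(262, -566) + s(342, 255)) = sqrt((-4 + 4*(-566)) + (4 + (17/5)*342)) = sqrt((-4 - 2264) + (4 + 5814/5)) = sqrt(-2268 + 5834/5) = sqrt(-5506/5) = I*sqrt(27530)/5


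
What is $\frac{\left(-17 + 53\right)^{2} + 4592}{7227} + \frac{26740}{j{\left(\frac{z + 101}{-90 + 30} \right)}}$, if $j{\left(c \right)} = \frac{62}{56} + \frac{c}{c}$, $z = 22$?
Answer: $\frac{5411346832}{426393} \approx 12691.0$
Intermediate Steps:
$j{\left(c \right)} = \frac{59}{28}$ ($j{\left(c \right)} = 62 \cdot \frac{1}{56} + 1 = \frac{31}{28} + 1 = \frac{59}{28}$)
$\frac{\left(-17 + 53\right)^{2} + 4592}{7227} + \frac{26740}{j{\left(\frac{z + 101}{-90 + 30} \right)}} = \frac{\left(-17 + 53\right)^{2} + 4592}{7227} + \frac{26740}{\frac{59}{28}} = \left(36^{2} + 4592\right) \frac{1}{7227} + 26740 \cdot \frac{28}{59} = \left(1296 + 4592\right) \frac{1}{7227} + \frac{748720}{59} = 5888 \cdot \frac{1}{7227} + \frac{748720}{59} = \frac{5888}{7227} + \frac{748720}{59} = \frac{5411346832}{426393}$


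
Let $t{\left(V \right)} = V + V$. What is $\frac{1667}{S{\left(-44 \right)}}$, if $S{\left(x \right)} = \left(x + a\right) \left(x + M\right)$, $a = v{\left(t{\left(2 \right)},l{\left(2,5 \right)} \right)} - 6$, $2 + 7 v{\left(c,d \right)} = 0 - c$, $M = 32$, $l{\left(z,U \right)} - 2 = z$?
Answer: $\frac{11669}{4272} \approx 2.7315$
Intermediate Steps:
$t{\left(V \right)} = 2 V$
$l{\left(z,U \right)} = 2 + z$
$v{\left(c,d \right)} = - \frac{2}{7} - \frac{c}{7}$ ($v{\left(c,d \right)} = - \frac{2}{7} + \frac{0 - c}{7} = - \frac{2}{7} + \frac{\left(-1\right) c}{7} = - \frac{2}{7} - \frac{c}{7}$)
$a = - \frac{48}{7}$ ($a = \left(- \frac{2}{7} - \frac{2 \cdot 2}{7}\right) - 6 = \left(- \frac{2}{7} - \frac{4}{7}\right) - 6 = - \frac{6}{7} - 6 = - \frac{48}{7} \approx -6.8571$)
$S{\left(x \right)} = \left(32 + x\right) \left(- \frac{48}{7} + x\right)$ ($S{\left(x \right)} = \left(x - \frac{48}{7}\right) \left(x + 32\right) = \left(- \frac{48}{7} + x\right) \left(32 + x\right) = \left(32 + x\right) \left(- \frac{48}{7} + x\right)$)
$\frac{1667}{S{\left(-44 \right)}} = \frac{1667}{- \frac{1536}{7} + \left(-44\right)^{2} + \frac{176}{7} \left(-44\right)} = \frac{1667}{- \frac{1536}{7} + 1936 - \frac{7744}{7}} = \frac{1667}{\frac{4272}{7}} = 1667 \cdot \frac{7}{4272} = \frac{11669}{4272}$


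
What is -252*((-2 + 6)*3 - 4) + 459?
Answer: -1557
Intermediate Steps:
-252*((-2 + 6)*3 - 4) + 459 = -252*(4*3 - 4) + 459 = -252*(12 - 4) + 459 = -252*8 + 459 = -2016 + 459 = -1557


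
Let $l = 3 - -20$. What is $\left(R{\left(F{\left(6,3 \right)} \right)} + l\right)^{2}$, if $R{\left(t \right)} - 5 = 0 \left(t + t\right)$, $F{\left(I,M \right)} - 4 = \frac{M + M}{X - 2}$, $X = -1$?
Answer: $784$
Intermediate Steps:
$F{\left(I,M \right)} = 4 - \frac{2 M}{3}$ ($F{\left(I,M \right)} = 4 + \frac{M + M}{-1 - 2} = 4 + \frac{2 M}{-3} = 4 + 2 M \left(- \frac{1}{3}\right) = 4 - \frac{2 M}{3}$)
$R{\left(t \right)} = 5$ ($R{\left(t \right)} = 5 + 0 \left(t + t\right) = 5 + 0 \cdot 2 t = 5 + 0 = 5$)
$l = 23$ ($l = 3 + 20 = 23$)
$\left(R{\left(F{\left(6,3 \right)} \right)} + l\right)^{2} = \left(5 + 23\right)^{2} = 28^{2} = 784$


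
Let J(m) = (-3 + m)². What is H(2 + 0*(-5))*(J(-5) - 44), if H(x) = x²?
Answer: 80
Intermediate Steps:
H(2 + 0*(-5))*(J(-5) - 44) = (2 + 0*(-5))²*((-3 - 5)² - 44) = (2 + 0)²*((-8)² - 44) = 2²*(64 - 44) = 4*20 = 80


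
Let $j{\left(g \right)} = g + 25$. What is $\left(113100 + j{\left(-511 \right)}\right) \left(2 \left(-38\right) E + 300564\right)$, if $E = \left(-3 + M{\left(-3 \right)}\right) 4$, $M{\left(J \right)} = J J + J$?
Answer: $33745010328$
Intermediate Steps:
$j{\left(g \right)} = 25 + g$
$M{\left(J \right)} = J + J^{2}$ ($M{\left(J \right)} = J^{2} + J = J + J^{2}$)
$E = 12$ ($E = \left(-3 - 3 \left(1 - 3\right)\right) 4 = \left(-3 - -6\right) 4 = \left(-3 + 6\right) 4 = 3 \cdot 4 = 12$)
$\left(113100 + j{\left(-511 \right)}\right) \left(2 \left(-38\right) E + 300564\right) = \left(113100 + \left(25 - 511\right)\right) \left(2 \left(-38\right) 12 + 300564\right) = \left(113100 - 486\right) \left(\left(-76\right) 12 + 300564\right) = 112614 \left(-912 + 300564\right) = 112614 \cdot 299652 = 33745010328$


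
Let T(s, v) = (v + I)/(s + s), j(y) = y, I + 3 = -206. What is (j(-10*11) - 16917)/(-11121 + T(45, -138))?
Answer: 1532430/1001237 ≈ 1.5305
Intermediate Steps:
I = -209 (I = -3 - 206 = -209)
T(s, v) = (-209 + v)/(2*s) (T(s, v) = (v - 209)/(s + s) = (-209 + v)/((2*s)) = (-209 + v)*(1/(2*s)) = (-209 + v)/(2*s))
(j(-10*11) - 16917)/(-11121 + T(45, -138)) = (-10*11 - 16917)/(-11121 + (½)*(-209 - 138)/45) = (-110 - 16917)/(-11121 + (½)*(1/45)*(-347)) = -17027/(-11121 - 347/90) = -17027/(-1001237/90) = -17027*(-90/1001237) = 1532430/1001237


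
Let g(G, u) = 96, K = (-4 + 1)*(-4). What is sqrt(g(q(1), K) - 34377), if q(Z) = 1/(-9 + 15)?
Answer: 3*I*sqrt(3809) ≈ 185.15*I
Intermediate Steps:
K = 12 (K = -3*(-4) = 12)
q(Z) = 1/6
sqrt(g(q(1), K) - 34377) = sqrt(96 - 34377) = sqrt(-34281) = 3*I*sqrt(3809)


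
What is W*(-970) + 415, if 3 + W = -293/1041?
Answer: 3745535/1041 ≈ 3598.0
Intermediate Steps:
W = -3416/1041 (W = -3 - 293/1041 = -3416/1041 ≈ -3.2815)
W*(-970) + 415 = -3416/1041*(-970) + 415 = 3313520/1041 + 415 = 3745535/1041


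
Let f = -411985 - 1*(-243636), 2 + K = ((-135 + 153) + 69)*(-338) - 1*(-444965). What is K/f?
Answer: -415557/168349 ≈ -2.4684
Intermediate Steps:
K = 415557 (K = -2 + (((-135 + 153) + 69)*(-338) - 1*(-444965)) = -2 + ((18 + 69)*(-338) + 444965) = -2 + (87*(-338) + 444965) = -2 + (-29406 + 444965) = -2 + 415559 = 415557)
f = -168349 (f = -411985 + 243636 = -168349)
K/f = 415557/(-168349) = 415557*(-1/168349) = -415557/168349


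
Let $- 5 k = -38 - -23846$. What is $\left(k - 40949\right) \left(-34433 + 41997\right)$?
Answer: $- \frac{1728774892}{5} \approx -3.4576 \cdot 10^{8}$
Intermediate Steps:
$k = - \frac{23808}{5}$ ($k = - \frac{-38 - -23846}{5} = - \frac{-38 + 23846}{5} = \left(- \frac{1}{5}\right) 23808 = - \frac{23808}{5} \approx -4761.6$)
$\left(k - 40949\right) \left(-34433 + 41997\right) = \left(- \frac{23808}{5} - 40949\right) \left(-34433 + 41997\right) = \left(- \frac{228553}{5}\right) 7564 = - \frac{1728774892}{5}$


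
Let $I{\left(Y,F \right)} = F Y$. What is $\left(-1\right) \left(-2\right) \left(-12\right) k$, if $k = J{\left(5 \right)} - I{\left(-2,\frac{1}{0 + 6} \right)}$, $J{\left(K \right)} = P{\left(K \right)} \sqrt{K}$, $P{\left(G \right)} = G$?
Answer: $-8 - 120 \sqrt{5} \approx -276.33$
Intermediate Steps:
$J{\left(K \right)} = K^{\frac{3}{2}}$ ($J{\left(K \right)} = K \sqrt{K} = K^{\frac{3}{2}}$)
$k = \frac{1}{3} + 5 \sqrt{5}$ ($k = 5^{\frac{3}{2}} - \frac{1}{0 + 6} \left(-2\right) = 5 \sqrt{5} - \frac{1}{6} \left(-2\right) = 5 \sqrt{5} - - \frac{1}{3} = 5 \sqrt{5} + \frac{1}{3} = \frac{1}{3} + 5 \sqrt{5} \approx 11.514$)
$\left(-1\right) \left(-2\right) \left(-12\right) k = \left(-1\right) \left(-2\right) \left(-12\right) \left(\frac{1}{3} + 5 \sqrt{5}\right) = 2 \left(-12\right) \left(\frac{1}{3} + 5 \sqrt{5}\right) = - 24 \left(\frac{1}{3} + 5 \sqrt{5}\right) = -8 - 120 \sqrt{5}$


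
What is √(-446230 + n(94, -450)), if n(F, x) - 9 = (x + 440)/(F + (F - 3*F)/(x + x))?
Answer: I*√200492858638039/21197 ≈ 668.0*I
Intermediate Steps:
n(F, x) = 9 + (440 + x)/(F - F/x) (n(F, x) = 9 + (x + 440)/(F + (F - 3*F)/(x + x)) = 9 + (440 + x)/(F + (-2*F)/((2*x))) = 9 + (440 + x)/(F + (-2*F)*(1/(2*x))) = 9 + (440 + x)/(F - F/x))
√(-446230 + n(94, -450)) = √(-446230 + ((-450)² - 9*94 + 440*(-450) + 9*94*(-450))/(94*(-1 - 450))) = √(-446230 + (1/94)*(202500 - 846 - 198000 - 380700)/(-451)) = √(-446230 + (1/94)*(-1/451)*(-377046)) = √(-446230 + 188523/21197) = √(-9458548787/21197) = I*√200492858638039/21197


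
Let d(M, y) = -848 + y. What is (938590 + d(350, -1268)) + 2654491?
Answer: 3590965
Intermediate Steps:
(938590 + d(350, -1268)) + 2654491 = (938590 + (-848 - 1268)) + 2654491 = (938590 - 2116) + 2654491 = 936474 + 2654491 = 3590965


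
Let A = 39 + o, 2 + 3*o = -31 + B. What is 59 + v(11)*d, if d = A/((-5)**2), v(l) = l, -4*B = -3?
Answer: 7143/100 ≈ 71.430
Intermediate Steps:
B = 3/4 (B = -1/4*(-3) = 3/4 ≈ 0.75000)
o = -43/4 (o = -2/3 + (-31 + 3/4)/3 = -2/3 + (1/3)*(-121/4) = -2/3 - 121/12 = -43/4 ≈ -10.750)
A = 113/4 (A = 39 - 43/4 = 113/4 ≈ 28.250)
d = 113/100 (d = 113/(4*((-5)**2)) = (113/4)/25 = (113/4)*(1/25) = 113/100 ≈ 1.1300)
59 + v(11)*d = 59 + 11*(113/100) = 59 + 1243/100 = 7143/100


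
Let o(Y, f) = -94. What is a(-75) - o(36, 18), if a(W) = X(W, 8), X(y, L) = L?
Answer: 102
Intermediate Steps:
a(W) = 8
a(-75) - o(36, 18) = 8 - 1*(-94) = 8 + 94 = 102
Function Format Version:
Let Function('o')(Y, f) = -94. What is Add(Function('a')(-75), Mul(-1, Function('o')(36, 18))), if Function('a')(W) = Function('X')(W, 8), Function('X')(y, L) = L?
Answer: 102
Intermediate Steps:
Function('a')(W) = 8
Add(Function('a')(-75), Mul(-1, Function('o')(36, 18))) = Add(8, Mul(-1, -94)) = Add(8, 94) = 102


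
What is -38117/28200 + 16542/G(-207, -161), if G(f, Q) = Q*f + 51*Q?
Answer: -870323/1255800 ≈ -0.69304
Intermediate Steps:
G(f, Q) = 51*Q + Q*f
-38117/28200 + 16542/G(-207, -161) = -38117/28200 + 16542/((-161*(51 - 207))) = -38117*1/28200 + 16542/((-161*(-156))) = -811/600 + 16542/25116 = -811/600 + 16542*(1/25116) = -811/600 + 2757/4186 = -870323/1255800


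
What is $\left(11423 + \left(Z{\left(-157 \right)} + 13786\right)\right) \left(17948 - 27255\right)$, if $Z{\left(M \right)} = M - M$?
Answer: $-234620163$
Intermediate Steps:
$Z{\left(M \right)} = 0$
$\left(11423 + \left(Z{\left(-157 \right)} + 13786\right)\right) \left(17948 - 27255\right) = \left(11423 + \left(0 + 13786\right)\right) \left(17948 - 27255\right) = \left(11423 + 13786\right) \left(-9307\right) = 25209 \left(-9307\right) = -234620163$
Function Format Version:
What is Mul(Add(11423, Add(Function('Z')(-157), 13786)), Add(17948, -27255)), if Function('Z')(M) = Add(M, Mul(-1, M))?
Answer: -234620163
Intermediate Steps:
Function('Z')(M) = 0
Mul(Add(11423, Add(Function('Z')(-157), 13786)), Add(17948, -27255)) = Mul(Add(11423, Add(0, 13786)), Add(17948, -27255)) = Mul(Add(11423, 13786), -9307) = Mul(25209, -9307) = -234620163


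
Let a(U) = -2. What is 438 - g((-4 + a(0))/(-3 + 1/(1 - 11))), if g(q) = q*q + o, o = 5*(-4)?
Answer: 436538/961 ≈ 454.25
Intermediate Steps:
o = -20
g(q) = -20 + q² (g(q) = q*q - 20 = q² - 20 = -20 + q²)
438 - g((-4 + a(0))/(-3 + 1/(1 - 11))) = 438 - (-20 + ((-4 - 2)/(-3 + 1/(1 - 11)))²) = 438 - (-20 + (-6/(-3 + 1/(-10)))²) = 438 - (-20 + (-6/(-3 - ⅒))²) = 438 - (-20 + (-6/(-31/10))²) = 438 - (-20 + (-6*(-10/31))²) = 438 - (-20 + (60/31)²) = 438 - (-20 + 3600/961) = 438 - 1*(-15620/961) = 438 + 15620/961 = 436538/961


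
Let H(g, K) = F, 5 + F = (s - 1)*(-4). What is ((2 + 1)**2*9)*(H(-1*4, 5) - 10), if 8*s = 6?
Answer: -1134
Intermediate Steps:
s = 3/4 (s = (1/8)*6 = 3/4 ≈ 0.75000)
F = -4 (F = -5 + (3/4 - 1)*(-4) = -5 - 1/4*(-4) = -5 + 1 = -4)
H(g, K) = -4
((2 + 1)**2*9)*(H(-1*4, 5) - 10) = ((2 + 1)**2*9)*(-4 - 10) = (3**2*9)*(-14) = (9*9)*(-14) = 81*(-14) = -1134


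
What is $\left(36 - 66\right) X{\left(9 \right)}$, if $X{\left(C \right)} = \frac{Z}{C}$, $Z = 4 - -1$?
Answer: $- \frac{50}{3} \approx -16.667$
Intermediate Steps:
$Z = 5$ ($Z = 4 + 1 = 5$)
$X{\left(C \right)} = \frac{5}{C}$
$\left(36 - 66\right) X{\left(9 \right)} = \left(36 - 66\right) \frac{5}{9} = - 30 \cdot 5 \cdot \frac{1}{9} = \left(-30\right) \frac{5}{9} = - \frac{50}{3}$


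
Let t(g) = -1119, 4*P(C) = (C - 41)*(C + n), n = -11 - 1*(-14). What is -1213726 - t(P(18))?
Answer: -1212607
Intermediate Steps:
n = 3 (n = -11 + 14 = 3)
P(C) = (-41 + C)*(3 + C)/4 (P(C) = ((C - 41)*(C + 3))/4 = ((-41 + C)*(3 + C))/4 = (-41 + C)*(3 + C)/4)
-1213726 - t(P(18)) = -1213726 - 1*(-1119) = -1213726 + 1119 = -1212607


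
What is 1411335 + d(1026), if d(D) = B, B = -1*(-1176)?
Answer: 1412511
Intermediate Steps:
B = 1176
d(D) = 1176
1411335 + d(1026) = 1411335 + 1176 = 1412511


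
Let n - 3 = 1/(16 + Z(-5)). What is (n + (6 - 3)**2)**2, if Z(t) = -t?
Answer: 64009/441 ≈ 145.15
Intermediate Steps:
n = 64/21 (n = 3 + 1/(16 - 1*(-5)) = 3 + 1/(16 + 5) = 3 + 1/21 = 64/21 ≈ 3.0476)
(n + (6 - 3)**2)**2 = (64/21 + (6 - 3)**2)**2 = (64/21 + 3**2)**2 = (64/21 + 9)**2 = (253/21)**2 = 64009/441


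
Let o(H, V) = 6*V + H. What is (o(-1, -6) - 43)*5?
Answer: -400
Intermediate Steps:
o(H, V) = H + 6*V
(o(-1, -6) - 43)*5 = ((-1 + 6*(-6)) - 43)*5 = ((-1 - 36) - 43)*5 = (-37 - 43)*5 = -80*5 = -400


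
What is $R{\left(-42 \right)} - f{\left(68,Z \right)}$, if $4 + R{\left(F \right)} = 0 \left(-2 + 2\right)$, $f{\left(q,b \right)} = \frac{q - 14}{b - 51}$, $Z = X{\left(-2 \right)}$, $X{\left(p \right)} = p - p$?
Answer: $- \frac{50}{17} \approx -2.9412$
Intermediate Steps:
$X{\left(p \right)} = 0$
$Z = 0$
$f{\left(q,b \right)} = \frac{-14 + q}{-51 + b}$
$R{\left(F \right)} = -4$ ($R{\left(F \right)} = -4 + 0 \left(-2 + 2\right) = -4 + 0 \cdot 0 = -4 + 0 = -4$)
$R{\left(-42 \right)} - f{\left(68,Z \right)} = -4 - \frac{-14 + 68}{-51 + 0} = -4 - \frac{1}{-51} \cdot 54 = -4 - \left(- \frac{1}{51}\right) 54 = -4 - - \frac{18}{17} = -4 + \frac{18}{17} = - \frac{50}{17}$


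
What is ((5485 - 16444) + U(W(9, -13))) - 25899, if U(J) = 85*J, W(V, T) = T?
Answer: -37963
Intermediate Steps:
((5485 - 16444) + U(W(9, -13))) - 25899 = ((5485 - 16444) + 85*(-13)) - 25899 = (-10959 - 1105) - 25899 = -12064 - 25899 = -37963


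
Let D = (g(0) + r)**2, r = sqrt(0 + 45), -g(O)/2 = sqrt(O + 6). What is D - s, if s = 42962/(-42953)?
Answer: 3006719/42953 - 12*sqrt(30) ≈ 4.2735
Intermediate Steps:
s = -42962/42953 (s = 42962*(-1/42953) = -42962/42953 ≈ -1.0002)
g(O) = -2*sqrt(6 + O) (g(O) = -2*sqrt(O + 6) = -2*sqrt(6 + O))
r = 3*sqrt(5) (r = sqrt(45) = 3*sqrt(5) ≈ 6.7082)
D = (-2*sqrt(6) + 3*sqrt(5))**2 (D = (-2*sqrt(6 + 0) + 3*sqrt(5))**2 = (-2*sqrt(6) + 3*sqrt(5))**2 ≈ 3.2733)
D - s = (69 - 12*sqrt(30)) - 1*(-42962/42953) = (69 - 12*sqrt(30)) + 42962/42953 = 3006719/42953 - 12*sqrt(30)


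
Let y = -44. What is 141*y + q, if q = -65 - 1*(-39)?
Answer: -6230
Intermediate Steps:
q = -26 (q = -65 + 39 = -26)
141*y + q = 141*(-44) - 26 = -6204 - 26 = -6230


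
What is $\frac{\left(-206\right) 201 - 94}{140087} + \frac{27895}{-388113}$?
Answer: $- \frac{1053390335}{2861557149} \approx -0.36812$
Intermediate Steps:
$\frac{\left(-206\right) 201 - 94}{140087} + \frac{27895}{-388113} = \left(-41406 - 94\right) \frac{1}{140087} + 27895 \left(- \frac{1}{388113}\right) = \left(-41500\right) \frac{1}{140087} - \frac{27895}{388113} = - \frac{41500}{140087} - \frac{27895}{388113} = - \frac{1053390335}{2861557149}$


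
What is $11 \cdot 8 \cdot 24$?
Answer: $2112$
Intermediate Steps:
$11 \cdot 8 \cdot 24 = 88 \cdot 24 = 2112$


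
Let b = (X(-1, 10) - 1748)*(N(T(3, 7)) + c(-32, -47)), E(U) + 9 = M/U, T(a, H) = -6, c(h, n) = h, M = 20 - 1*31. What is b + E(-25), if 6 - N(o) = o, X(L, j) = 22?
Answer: 862786/25 ≈ 34511.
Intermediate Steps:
M = -11 (M = 20 - 31 = -11)
N(o) = 6 - o
E(U) = -9 - 11/U
b = 34520 (b = (22 - 1748)*((6 - 1*(-6)) - 32) = -1726*((6 + 6) - 32) = -1726*(12 - 32) = -1726*(-20) = 34520)
b + E(-25) = 34520 + (-9 - 11/(-25)) = 34520 + (-9 - 11*(-1/25)) = 34520 + (-9 + 11/25) = 34520 - 214/25 = 862786/25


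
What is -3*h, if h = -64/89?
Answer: 192/89 ≈ 2.1573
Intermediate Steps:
h = -64/89 (h = -64*1/89 = -64/89 ≈ -0.71910)
-3*h = -3*(-64/89) = 192/89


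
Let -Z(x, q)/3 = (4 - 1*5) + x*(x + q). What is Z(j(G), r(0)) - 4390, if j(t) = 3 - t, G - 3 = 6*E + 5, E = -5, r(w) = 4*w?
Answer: -6262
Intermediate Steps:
G = -22 (G = 3 + (6*(-5) + 5) = 3 + (-30 + 5) = 3 - 25 = -22)
Z(x, q) = 3 - 3*x*(q + x) (Z(x, q) = -3*((4 - 1*5) + x*(x + q)) = -3*((4 - 5) + x*(q + x)) = -3*(-1 + x*(q + x)) = 3 - 3*x*(q + x))
Z(j(G), r(0)) - 4390 = (3 - 3*(3 - 1*(-22))² - 3*4*0*(3 - 1*(-22))) - 4390 = (3 - 3*(3 + 22)² - 3*0*(3 + 22)) - 4390 = (3 - 3*25² - 3*0*25) - 4390 = (3 - 3*625 + 0) - 4390 = (3 - 1875 + 0) - 4390 = -1872 - 4390 = -6262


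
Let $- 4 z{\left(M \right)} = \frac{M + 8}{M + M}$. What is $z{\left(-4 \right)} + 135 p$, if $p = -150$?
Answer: $- \frac{161999}{8} \approx -20250.0$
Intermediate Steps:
$z{\left(M \right)} = - \frac{8 + M}{8 M}$ ($z{\left(M \right)} = - \frac{\left(M + 8\right) \frac{1}{M + M}}{4} = - \frac{\left(8 + M\right) \frac{1}{2 M}}{4} = - \frac{\frac{1}{2} \frac{1}{M} \left(8 + M\right)}{4} = - \frac{8 + M}{8 M}$)
$z{\left(-4 \right)} + 135 p = \frac{-8 - -4}{8 \left(-4\right)} + 135 \left(-150\right) = \frac{1}{8} \left(- \frac{1}{4}\right) \left(-8 + 4\right) - 20250 = \frac{1}{8} \left(- \frac{1}{4}\right) \left(-4\right) - 20250 = \frac{1}{8} - 20250 = - \frac{161999}{8}$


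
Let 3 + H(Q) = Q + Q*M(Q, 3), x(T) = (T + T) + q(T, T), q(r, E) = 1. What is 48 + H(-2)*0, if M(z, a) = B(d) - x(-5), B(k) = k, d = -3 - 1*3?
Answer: 48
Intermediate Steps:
d = -6 (d = -3 - 3 = -6)
x(T) = 1 + 2*T (x(T) = (T + T) + 1 = 2*T + 1 = 1 + 2*T)
M(z, a) = 3 (M(z, a) = -6 - (1 + 2*(-5)) = -6 - (1 - 10) = -6 - 1*(-9) = -6 + 9 = 3)
H(Q) = -3 + 4*Q (H(Q) = -3 + (Q + Q*3) = -3 + (Q + 3*Q) = -3 + 4*Q)
48 + H(-2)*0 = 48 + (-3 + 4*(-2))*0 = 48 + (-3 - 8)*0 = 48 - 11*0 = 48 + 0 = 48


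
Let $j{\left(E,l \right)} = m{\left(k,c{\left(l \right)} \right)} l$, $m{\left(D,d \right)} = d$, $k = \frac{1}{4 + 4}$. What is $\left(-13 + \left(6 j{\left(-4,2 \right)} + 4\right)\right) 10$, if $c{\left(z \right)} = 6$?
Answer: $630$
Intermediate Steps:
$k = \frac{1}{8} \approx 0.125$
$j{\left(E,l \right)} = 6 l$
$\left(-13 + \left(6 j{\left(-4,2 \right)} + 4\right)\right) 10 = \left(-13 + \left(6 \cdot 6 \cdot 2 + 4\right)\right) 10 = \left(-13 + \left(6 \cdot 12 + 4\right)\right) 10 = \left(-13 + \left(72 + 4\right)\right) 10 = \left(-13 + 76\right) 10 = 63 \cdot 10 = 630$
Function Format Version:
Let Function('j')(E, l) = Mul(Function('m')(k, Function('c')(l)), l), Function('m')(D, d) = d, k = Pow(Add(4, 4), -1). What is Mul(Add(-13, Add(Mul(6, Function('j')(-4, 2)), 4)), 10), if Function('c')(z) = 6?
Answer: 630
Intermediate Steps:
k = Rational(1, 8) (k = Pow(8, -1) = Rational(1, 8) ≈ 0.12500)
Function('j')(E, l) = Mul(6, l)
Mul(Add(-13, Add(Mul(6, Function('j')(-4, 2)), 4)), 10) = Mul(Add(-13, Add(Mul(6, Mul(6, 2)), 4)), 10) = Mul(Add(-13, Add(Mul(6, 12), 4)), 10) = Mul(Add(-13, Add(72, 4)), 10) = Mul(Add(-13, 76), 10) = Mul(63, 10) = 630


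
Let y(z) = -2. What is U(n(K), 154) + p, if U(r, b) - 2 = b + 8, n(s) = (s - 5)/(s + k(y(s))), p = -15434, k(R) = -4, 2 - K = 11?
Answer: -15270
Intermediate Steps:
K = -9 (K = 2 - 1*11 = 2 - 11 = -9)
n(s) = (-5 + s)/(-4 + s) (n(s) = (s - 5)/(s - 4) = (-5 + s)/(-4 + s))
U(r, b) = 10 + b (U(r, b) = 2 + (b + 8) = 2 + (8 + b) = 10 + b)
U(n(K), 154) + p = (10 + 154) - 15434 = 164 - 15434 = -15270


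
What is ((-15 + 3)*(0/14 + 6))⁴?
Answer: 26873856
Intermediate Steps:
((-15 + 3)*(0/14 + 6))⁴ = (-12*(0*(1/14) + 6))⁴ = (-12*(0 + 6))⁴ = (-12*6)⁴ = (-72)⁴ = 26873856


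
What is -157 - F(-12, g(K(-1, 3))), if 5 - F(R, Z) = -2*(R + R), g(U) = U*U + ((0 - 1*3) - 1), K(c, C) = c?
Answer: -114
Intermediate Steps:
g(U) = -4 + U² (g(U) = U² + ((0 - 3) - 1) = U² + (-3 - 1) = U² - 4 = -4 + U²)
F(R, Z) = 5 + 4*R (F(R, Z) = 5 - (-2)*(R + R) = 5 - (-2)*2*R = 5 - (-4)*R = 5 + 4*R)
-157 - F(-12, g(K(-1, 3))) = -157 - (5 + 4*(-12)) = -157 - (5 - 48) = -157 - 1*(-43) = -157 + 43 = -114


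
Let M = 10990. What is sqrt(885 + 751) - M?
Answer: -10990 + 2*sqrt(409) ≈ -10950.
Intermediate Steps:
sqrt(885 + 751) - M = sqrt(885 + 751) - 1*10990 = sqrt(1636) - 10990 = 2*sqrt(409) - 10990 = -10990 + 2*sqrt(409)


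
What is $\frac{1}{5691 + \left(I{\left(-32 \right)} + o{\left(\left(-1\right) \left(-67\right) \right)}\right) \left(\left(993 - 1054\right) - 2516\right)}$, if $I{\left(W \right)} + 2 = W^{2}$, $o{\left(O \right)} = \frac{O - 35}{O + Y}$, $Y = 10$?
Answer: $- \frac{77}{202438695} \approx -3.8036 \cdot 10^{-7}$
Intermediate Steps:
$o{\left(O \right)} = \frac{-35 + O}{10 + O}$ ($o{\left(O \right)} = \frac{O - 35}{O + 10} = \frac{-35 + O}{10 + O}$)
$I{\left(W \right)} = -2 + W^{2}$
$\frac{1}{5691 + \left(I{\left(-32 \right)} + o{\left(\left(-1\right) \left(-67\right) \right)}\right) \left(\left(993 - 1054\right) - 2516\right)} = \frac{1}{5691 + \left(\left(-2 + \left(-32\right)^{2}\right) + \frac{-35 - -67}{10 - -67}\right) \left(\left(993 - 1054\right) - 2516\right)} = \frac{1}{5691 + \left(\left(-2 + 1024\right) + \frac{-35 + 67}{10 + 67}\right) \left(\left(993 - 1054\right) - 2516\right)} = \frac{1}{5691 + \left(1022 + \frac{1}{77} \cdot 32\right) \left(-61 - 2516\right)} = \frac{1}{5691 + \left(1022 + \frac{1}{77} \cdot 32\right) \left(-2577\right)} = \frac{1}{5691 + \left(1022 + \frac{32}{77}\right) \left(-2577\right)} = \frac{1}{5691 + \frac{78726}{77} \left(-2577\right)} = \frac{1}{5691 - \frac{202876902}{77}} = \frac{1}{- \frac{202438695}{77}} = - \frac{77}{202438695}$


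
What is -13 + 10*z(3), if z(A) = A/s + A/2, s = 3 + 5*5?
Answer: 43/14 ≈ 3.0714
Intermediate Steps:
s = 28 (s = 3 + 25 = 28)
z(A) = 15*A/28 (z(A) = A/28 + A/2 = 15*A/28)
-13 + 10*z(3) = -13 + 10*((15/28)*3) = -13 + 10*(45/28) = -13 + 225/14 = 43/14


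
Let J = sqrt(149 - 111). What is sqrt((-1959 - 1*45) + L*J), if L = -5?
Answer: sqrt(-2004 - 5*sqrt(38)) ≈ 45.109*I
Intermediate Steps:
J = sqrt(38) ≈ 6.1644
sqrt((-1959 - 1*45) + L*J) = sqrt((-1959 - 1*45) - 5*sqrt(38)) = sqrt((-1959 - 45) - 5*sqrt(38)) = sqrt(-2004 - 5*sqrt(38))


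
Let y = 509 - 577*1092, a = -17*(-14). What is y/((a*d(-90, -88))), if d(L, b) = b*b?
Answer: -629575/1843072 ≈ -0.34159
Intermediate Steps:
d(L, b) = b²
a = 238
y = -629575 (y = 509 - 630084 = -629575)
y/((a*d(-90, -88))) = -629575/(238*(-88)²) = -629575/(238*7744) = -629575/1843072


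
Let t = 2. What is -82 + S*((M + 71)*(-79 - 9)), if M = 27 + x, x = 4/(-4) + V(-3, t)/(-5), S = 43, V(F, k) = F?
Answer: -1847002/5 ≈ -3.6940e+5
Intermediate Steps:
x = -2/5 (x = 4/(-4) - 3/(-5) = 4*(-1/4) - 3*(-1/5) = -1 + 3/5 = -2/5 ≈ -0.40000)
M = 133/5 (M = 27 - 2/5 = 133/5 ≈ 26.600)
-82 + S*((M + 71)*(-79 - 9)) = -82 + 43*((133/5 + 71)*(-79 - 9)) = -82 + 43*((488/5)*(-88)) = -82 + 43*(-42944/5) = -82 - 1846592/5 = -1847002/5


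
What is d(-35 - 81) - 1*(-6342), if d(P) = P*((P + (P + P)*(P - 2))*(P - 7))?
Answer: 388952022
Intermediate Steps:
d(P) = P*(-7 + P)*(P + 2*P*(-2 + P)) (d(P) = P*((P + (2*P)*(-2 + P))*(-7 + P)) = P*((P + 2*P*(-2 + P))*(-7 + P)) = P*((-7 + P)*(P + 2*P*(-2 + P))) = P*(-7 + P)*(P + 2*P*(-2 + P)))
d(-35 - 81) - 1*(-6342) = (-35 - 81)²*(21 - 17*(-35 - 81) + 2*(-35 - 81)²) - 1*(-6342) = (-116)²*(21 - 17*(-116) + 2*(-116)²) + 6342 = 13456*(21 + 1972 + 2*13456) + 6342 = 13456*(21 + 1972 + 26912) + 6342 = 13456*28905 + 6342 = 388945680 + 6342 = 388952022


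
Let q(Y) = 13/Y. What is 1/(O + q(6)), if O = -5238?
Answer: -6/31415 ≈ -0.00019099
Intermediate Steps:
1/(O + q(6)) = 1/(-5238 + 13/6) = 1/(-31415/6) = -6/31415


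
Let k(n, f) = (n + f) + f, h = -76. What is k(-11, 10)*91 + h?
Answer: 743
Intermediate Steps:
k(n, f) = n + 2*f (k(n, f) = (f + n) + f = n + 2*f)
k(-11, 10)*91 + h = (-11 + 2*10)*91 - 76 = (-11 + 20)*91 - 76 = 9*91 - 76 = 819 - 76 = 743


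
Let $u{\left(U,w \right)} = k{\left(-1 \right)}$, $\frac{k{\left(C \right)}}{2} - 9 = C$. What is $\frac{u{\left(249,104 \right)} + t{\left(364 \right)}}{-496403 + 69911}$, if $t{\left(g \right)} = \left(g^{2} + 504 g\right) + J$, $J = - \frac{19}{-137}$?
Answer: $- \frac{43287635}{58429404} \approx -0.74085$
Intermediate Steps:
$J = \frac{19}{137}$ ($J = \left(-19\right) \left(- \frac{1}{137}\right) = \frac{19}{137} \approx 0.13869$)
$k{\left(C \right)} = 18 + 2 C$
$u{\left(U,w \right)} = 16$ ($u{\left(U,w \right)} = 18 + 2 \left(-1\right) = 18 - 2 = 16$)
$t{\left(g \right)} = \frac{19}{137} + g^{2} + 504 g$ ($t{\left(g \right)} = \left(g^{2} + 504 g\right) + \frac{19}{137} = \frac{19}{137} + g^{2} + 504 g$)
$\frac{u{\left(249,104 \right)} + t{\left(364 \right)}}{-496403 + 69911} = \frac{16 + \left(\frac{19}{137} + 364^{2} + 504 \cdot 364\right)}{-496403 + 69911} = \frac{16 + \left(\frac{19}{137} + 132496 + 183456\right)}{-426492} = \left(16 + \frac{43285443}{137}\right) \left(- \frac{1}{426492}\right) = \frac{43287635}{137} \left(- \frac{1}{426492}\right) = - \frac{43287635}{58429404}$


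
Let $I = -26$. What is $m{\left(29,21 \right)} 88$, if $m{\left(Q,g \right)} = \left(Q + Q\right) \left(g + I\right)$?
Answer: $-25520$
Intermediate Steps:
$m{\left(Q,g \right)} = 2 Q \left(-26 + g\right)$ ($m{\left(Q,g \right)} = \left(Q + Q\right) \left(g - 26\right) = 2 Q \left(-26 + g\right)$)
$m{\left(29,21 \right)} 88 = 2 \cdot 29 \left(-26 + 21\right) 88 = 2 \cdot 29 \left(-5\right) 88 = \left(-290\right) 88 = -25520$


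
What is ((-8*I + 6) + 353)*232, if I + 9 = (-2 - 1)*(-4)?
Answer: 77720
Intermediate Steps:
I = 3 (I = -9 + (-2 - 1)*(-4) = -9 - 3*(-4) = -9 + 12 = 3)
((-8*I + 6) + 353)*232 = ((-8*3 + 6) + 353)*232 = ((-24 + 6) + 353)*232 = (-18 + 353)*232 = 335*232 = 77720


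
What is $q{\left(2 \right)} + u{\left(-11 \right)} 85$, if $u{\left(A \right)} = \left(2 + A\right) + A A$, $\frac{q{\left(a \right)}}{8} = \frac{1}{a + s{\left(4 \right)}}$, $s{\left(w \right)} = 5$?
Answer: $\frac{66648}{7} \approx 9521.1$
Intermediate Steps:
$q{\left(a \right)} = \frac{8}{5 + a}$ ($q{\left(a \right)} = \frac{8}{a + 5} = \frac{8}{5 + a}$)
$u{\left(A \right)} = 2 + A + A^{2}$ ($u{\left(A \right)} = \left(2 + A\right) + A^{2} = 2 + A + A^{2}$)
$q{\left(2 \right)} + u{\left(-11 \right)} 85 = \frac{8}{5 + 2} + \left(2 - 11 + \left(-11\right)^{2}\right) 85 = \frac{8}{7} + \left(2 - 11 + 121\right) 85 = 8 \cdot \frac{1}{7} + 112 \cdot 85 = \frac{8}{7} + 9520 = \frac{66648}{7}$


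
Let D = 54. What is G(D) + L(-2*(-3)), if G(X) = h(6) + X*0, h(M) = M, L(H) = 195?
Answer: 201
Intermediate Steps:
G(X) = 6 (G(X) = 6 + X*0 = 6 + 0 = 6)
G(D) + L(-2*(-3)) = 6 + 195 = 201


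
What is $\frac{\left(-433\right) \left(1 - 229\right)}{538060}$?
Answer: $\frac{24681}{134515} \approx 0.18348$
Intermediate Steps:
$\frac{\left(-433\right) \left(1 - 229\right)}{538060} = \left(-433\right) \left(-228\right) \frac{1}{538060} = 98724 \cdot \frac{1}{538060} = \frac{24681}{134515}$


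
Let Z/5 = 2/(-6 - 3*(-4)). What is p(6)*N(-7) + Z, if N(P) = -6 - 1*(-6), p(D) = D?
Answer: 5/3 ≈ 1.6667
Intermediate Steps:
N(P) = 0 (N(P) = -6 + 6 = 0)
Z = 5/3 (Z = 5*(2/(-6 - 3*(-4))) = 5*(2/(-6 + 12)) = 5*(2/6) = 5*(2*(1/6)) = 5*(1/3) = 5/3 ≈ 1.6667)
p(6)*N(-7) + Z = 6*0 + 5/3 = 0 + 5/3 = 5/3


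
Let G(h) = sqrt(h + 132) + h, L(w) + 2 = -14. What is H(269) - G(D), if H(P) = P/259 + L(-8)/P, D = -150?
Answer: 10518867/69671 - 3*I*sqrt(2) ≈ 150.98 - 4.2426*I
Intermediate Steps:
L(w) = -16 (L(w) = -2 - 14 = -16)
H(P) = -16/P + P/259 (H(P) = P/259 - 16/P = -16/P + P/259)
G(h) = h + sqrt(132 + h) (G(h) = sqrt(132 + h) + h = h + sqrt(132 + h))
H(269) - G(D) = (-16/269 + (1/259)*269) - (-150 + sqrt(132 - 150)) = (-16*1/269 + 269/259) - (-150 + sqrt(-18)) = (-16/269 + 269/259) - (-150 + 3*I*sqrt(2)) = 68217/69671 + (150 - 3*I*sqrt(2)) = 10518867/69671 - 3*I*sqrt(2)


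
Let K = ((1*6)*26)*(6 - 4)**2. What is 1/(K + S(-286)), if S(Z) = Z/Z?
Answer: 1/625 ≈ 0.0016000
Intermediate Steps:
S(Z) = 1
K = 624 (K = (6*26)*2**2 = 156*4 = 624)
1/(K + S(-286)) = 1/(624 + 1) = 1/625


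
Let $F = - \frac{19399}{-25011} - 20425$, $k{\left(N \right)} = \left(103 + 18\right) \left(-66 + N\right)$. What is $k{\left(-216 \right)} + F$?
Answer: $- \frac{1364255618}{25011} \approx -54546.0$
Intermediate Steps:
$k{\left(N \right)} = -7986 + 121 N$ ($k{\left(N \right)} = 121 \left(-66 + N\right) = -7986 + 121 N$)
$F = - \frac{510830276}{25011}$ ($F = \left(-19399\right) \left(- \frac{1}{25011}\right) - 20425 = \frac{19399}{25011} - 20425 = - \frac{510830276}{25011} \approx -20424.0$)
$k{\left(-216 \right)} + F = \left(-7986 + 121 \left(-216\right)\right) - \frac{510830276}{25011} = \left(-7986 - 26136\right) - \frac{510830276}{25011} = -34122 - \frac{510830276}{25011} = - \frac{1364255618}{25011}$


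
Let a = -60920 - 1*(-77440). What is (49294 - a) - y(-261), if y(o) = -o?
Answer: 32513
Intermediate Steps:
a = 16520 (a = -60920 + 77440 = 16520)
(49294 - a) - y(-261) = (49294 - 1*16520) - (-1)*(-261) = (49294 - 16520) - 1*261 = 32774 - 261 = 32513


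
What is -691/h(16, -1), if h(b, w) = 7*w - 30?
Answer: 691/37 ≈ 18.676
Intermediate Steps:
h(b, w) = -30 + 7*w
-691/h(16, -1) = -691/(-30 + 7*(-1)) = -691/(-30 - 7) = -691/(-37) = -691*(-1/37) = 691/37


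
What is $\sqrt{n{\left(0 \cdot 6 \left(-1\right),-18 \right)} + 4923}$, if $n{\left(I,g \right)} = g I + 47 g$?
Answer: $3 \sqrt{453} \approx 63.851$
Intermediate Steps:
$n{\left(I,g \right)} = 47 g + I g$ ($n{\left(I,g \right)} = I g + 47 g = 47 g + I g$)
$\sqrt{n{\left(0 \cdot 6 \left(-1\right),-18 \right)} + 4923} = \sqrt{- 18 \left(47 + 0 \cdot 6 \left(-1\right)\right) + 4923} = \sqrt{- 18 \left(47 + 0 \left(-1\right)\right) + 4923} = \sqrt{- 18 \left(47 + 0\right) + 4923} = \sqrt{\left(-18\right) 47 + 4923} = \sqrt{-846 + 4923} = \sqrt{4077} = 3 \sqrt{453}$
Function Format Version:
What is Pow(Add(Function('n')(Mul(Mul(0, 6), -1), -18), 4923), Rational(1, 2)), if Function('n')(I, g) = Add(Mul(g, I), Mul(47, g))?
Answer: Mul(3, Pow(453, Rational(1, 2))) ≈ 63.851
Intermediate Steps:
Function('n')(I, g) = Add(Mul(47, g), Mul(I, g)) (Function('n')(I, g) = Add(Mul(I, g), Mul(47, g)) = Add(Mul(47, g), Mul(I, g)))
Pow(Add(Function('n')(Mul(Mul(0, 6), -1), -18), 4923), Rational(1, 2)) = Pow(Add(Mul(-18, Add(47, Mul(Mul(0, 6), -1))), 4923), Rational(1, 2)) = Pow(Add(Mul(-18, Add(47, Mul(0, -1))), 4923), Rational(1, 2)) = Pow(Add(Mul(-18, Add(47, 0)), 4923), Rational(1, 2)) = Pow(Add(Mul(-18, 47), 4923), Rational(1, 2)) = Pow(Add(-846, 4923), Rational(1, 2)) = Pow(4077, Rational(1, 2)) = Mul(3, Pow(453, Rational(1, 2)))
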